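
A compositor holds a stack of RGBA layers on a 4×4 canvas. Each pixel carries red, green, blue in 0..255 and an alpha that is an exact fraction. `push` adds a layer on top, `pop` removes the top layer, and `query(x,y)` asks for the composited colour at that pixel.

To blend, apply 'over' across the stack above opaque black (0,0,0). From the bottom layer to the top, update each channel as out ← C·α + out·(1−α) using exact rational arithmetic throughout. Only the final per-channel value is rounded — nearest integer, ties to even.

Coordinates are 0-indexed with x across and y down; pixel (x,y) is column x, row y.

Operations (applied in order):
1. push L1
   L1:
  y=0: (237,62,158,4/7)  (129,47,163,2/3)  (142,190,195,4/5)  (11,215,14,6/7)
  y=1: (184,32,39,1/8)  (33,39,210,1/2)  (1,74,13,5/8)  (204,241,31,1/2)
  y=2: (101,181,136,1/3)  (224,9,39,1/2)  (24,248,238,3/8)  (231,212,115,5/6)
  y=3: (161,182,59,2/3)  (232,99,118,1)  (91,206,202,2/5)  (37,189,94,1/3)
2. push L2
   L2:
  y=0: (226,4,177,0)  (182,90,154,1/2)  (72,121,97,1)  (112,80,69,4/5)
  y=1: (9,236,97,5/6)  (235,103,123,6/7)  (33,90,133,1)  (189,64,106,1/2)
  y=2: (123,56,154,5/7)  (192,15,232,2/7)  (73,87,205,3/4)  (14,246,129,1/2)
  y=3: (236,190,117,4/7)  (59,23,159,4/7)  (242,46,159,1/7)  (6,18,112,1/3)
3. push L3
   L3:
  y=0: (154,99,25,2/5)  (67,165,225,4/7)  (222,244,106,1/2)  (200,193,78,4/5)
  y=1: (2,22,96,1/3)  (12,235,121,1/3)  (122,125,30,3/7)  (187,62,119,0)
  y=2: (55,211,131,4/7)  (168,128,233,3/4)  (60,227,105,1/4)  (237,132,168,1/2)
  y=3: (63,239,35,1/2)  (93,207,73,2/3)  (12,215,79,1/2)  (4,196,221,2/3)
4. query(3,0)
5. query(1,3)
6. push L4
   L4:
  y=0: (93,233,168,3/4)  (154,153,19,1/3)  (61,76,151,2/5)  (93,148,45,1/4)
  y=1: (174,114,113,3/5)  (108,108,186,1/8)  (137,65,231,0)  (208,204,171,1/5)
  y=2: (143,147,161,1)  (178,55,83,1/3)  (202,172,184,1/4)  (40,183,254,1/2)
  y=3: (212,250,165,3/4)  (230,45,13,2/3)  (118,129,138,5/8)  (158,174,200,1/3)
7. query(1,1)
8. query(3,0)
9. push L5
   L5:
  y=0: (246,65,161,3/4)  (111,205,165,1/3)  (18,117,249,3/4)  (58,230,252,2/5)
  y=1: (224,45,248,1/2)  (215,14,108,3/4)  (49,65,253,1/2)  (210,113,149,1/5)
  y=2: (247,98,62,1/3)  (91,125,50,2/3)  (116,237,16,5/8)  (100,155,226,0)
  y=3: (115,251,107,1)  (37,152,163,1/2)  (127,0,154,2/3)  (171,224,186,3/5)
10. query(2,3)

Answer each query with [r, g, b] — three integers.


query (3,0) [L1,L2,L3] — begin 0,0,0
+L1 (α=6/7) → [66/7, 1290/7, 12]
+L2 (α=4/5) → [3202/35, 706/7, 288/5]
+L3 (α=4/5) → [31202/175, 1222/7, 1848/25]
→ [178, 175, 74]

(1,3) stack=L1,L2,L3; from [0,0,0]:
+L1 (α=1) → [232, 99, 118]
+L2 (α=4/7) → [932/7, 389/7, 990/7]
+L3 (α=2/3) → [2234/21, 3287/21, 2012/21]
→ [106, 157, 96]

at x=1,y=1 over L1,L2,L3,L4:
+L1 (α=1/2) → [33/2, 39/2, 105]
+L2 (α=6/7) → [2853/14, 1275/14, 843/7]
+L3 (α=1/3) → [979/7, 2920/21, 2533/21]
+L4 (α=1/8) → [1087/8, 811/6, 3091/24]
= [136, 135, 129]

query (3,0) [L1,L2,L3,L4] — begin 0,0,0
+L1 (α=6/7) → [66/7, 1290/7, 12]
+L2 (α=4/5) → [3202/35, 706/7, 288/5]
+L3 (α=4/5) → [31202/175, 1222/7, 1848/25]
+L4 (α=1/4) → [109881/700, 2351/14, 6669/100]
→ [157, 168, 67]

query (2,3) [L1,L2,L3,L4,L5] — begin 0,0,0
+L1 (α=2/5) → [182/5, 412/5, 404/5]
+L2 (α=1/7) → [2302/35, 386/5, 3219/35]
+L3 (α=1/2) → [1361/35, 1461/10, 2992/35]
+L4 (α=5/8) → [24733/280, 10833/80, 16563/140]
+L5 (α=2/3) → [31951/280, 3611/80, 59683/420]
= [114, 45, 142]


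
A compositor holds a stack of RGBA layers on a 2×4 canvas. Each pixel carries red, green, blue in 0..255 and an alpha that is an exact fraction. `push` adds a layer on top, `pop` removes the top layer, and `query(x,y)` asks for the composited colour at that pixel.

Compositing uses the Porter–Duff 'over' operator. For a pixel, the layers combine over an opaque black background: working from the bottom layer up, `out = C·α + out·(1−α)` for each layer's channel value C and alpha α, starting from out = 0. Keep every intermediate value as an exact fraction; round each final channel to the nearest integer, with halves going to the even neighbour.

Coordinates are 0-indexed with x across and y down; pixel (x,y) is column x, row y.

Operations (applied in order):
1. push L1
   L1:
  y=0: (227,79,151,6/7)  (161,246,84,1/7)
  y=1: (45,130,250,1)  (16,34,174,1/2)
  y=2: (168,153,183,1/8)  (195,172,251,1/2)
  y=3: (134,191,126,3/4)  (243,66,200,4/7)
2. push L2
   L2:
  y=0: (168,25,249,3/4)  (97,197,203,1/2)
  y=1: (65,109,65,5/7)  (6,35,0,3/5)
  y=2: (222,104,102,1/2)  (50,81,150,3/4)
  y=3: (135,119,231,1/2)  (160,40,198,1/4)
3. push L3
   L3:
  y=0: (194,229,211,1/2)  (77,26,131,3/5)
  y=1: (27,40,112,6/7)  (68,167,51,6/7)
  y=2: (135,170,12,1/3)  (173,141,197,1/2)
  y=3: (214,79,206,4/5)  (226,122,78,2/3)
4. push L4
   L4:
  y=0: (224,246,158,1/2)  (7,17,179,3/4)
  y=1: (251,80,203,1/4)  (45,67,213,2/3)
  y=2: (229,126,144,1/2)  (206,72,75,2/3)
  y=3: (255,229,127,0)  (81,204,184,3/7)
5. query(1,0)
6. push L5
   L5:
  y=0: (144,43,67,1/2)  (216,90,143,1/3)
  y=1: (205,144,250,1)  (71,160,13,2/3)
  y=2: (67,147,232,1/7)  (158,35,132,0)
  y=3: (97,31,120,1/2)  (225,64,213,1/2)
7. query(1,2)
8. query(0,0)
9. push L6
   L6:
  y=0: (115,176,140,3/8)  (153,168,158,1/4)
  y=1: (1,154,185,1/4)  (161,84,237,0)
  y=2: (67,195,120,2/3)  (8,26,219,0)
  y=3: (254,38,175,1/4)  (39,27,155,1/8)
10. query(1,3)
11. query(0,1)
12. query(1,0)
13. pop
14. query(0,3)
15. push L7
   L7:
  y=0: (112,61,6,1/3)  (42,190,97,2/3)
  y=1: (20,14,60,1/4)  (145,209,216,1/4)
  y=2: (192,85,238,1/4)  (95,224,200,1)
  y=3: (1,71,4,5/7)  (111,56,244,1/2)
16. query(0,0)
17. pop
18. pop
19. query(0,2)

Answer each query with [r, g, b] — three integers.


at x=1,y=0 over L1,L2,L3,L4:
after L1 α=1/7: [23, 246/7, 12]
after L2 α=1/2: [60, 1625/14, 215/2]
after L3 α=3/5: [351/5, 2171/35, 608/5]
after L4 α=3/4: [114/5, 989/35, 3293/20]
= [23, 28, 165]

(1,2) stack=L1,L2,L3,L4,L5; from [0,0,0]:
after L1 α=1/2: [195/2, 86, 251/2]
after L2 α=3/4: [495/8, 329/4, 1151/8]
after L3 α=1/2: [1879/16, 893/8, 2727/16]
after L4 α=2/3: [8471/48, 2045/24, 1709/16]
after L5 α=0: [8471/48, 2045/24, 1709/16]
= [176, 85, 107]

(0,0) stack=L1,L2,L3,L4,L5; from [0,0,0]:
L1 α=6/7: [1362/7, 474/7, 906/7]
L2 α=3/4: [2445/14, 999/28, 6135/28]
L3 α=1/2: [5161/28, 7411/56, 12043/56]
L4 α=1/2: [11433/56, 21187/112, 20891/112]
L5 α=1/2: [19497/112, 26003/224, 28395/224]
rounded: [174, 116, 127]

query (1,3) [L1,L2,L3,L4,L5,L6] — begin 0,0,0
after L1 α=4/7: [972/7, 264/7, 800/7]
after L2 α=1/4: [1009/7, 268/7, 1893/14]
after L3 α=2/3: [1391/7, 1976/21, 1359/14]
after L4 α=3/7: [7265/49, 20756/147, 6582/49]
after L5 α=1/2: [9145/49, 15082/147, 17019/98]
after L6 α=1/8: [4709/28, 15649/168, 19189/112]
= [168, 93, 171]

at x=0,y=1 over L1,L2,L3,L4,L5,L6:
+L1 (α=1) → [45, 130, 250]
+L2 (α=5/7) → [415/7, 115, 825/7]
+L3 (α=6/7) → [1549/49, 355/7, 5529/49]
+L4 (α=1/4) → [8473/98, 1625/28, 13267/98]
+L5 (α=1) → [205, 144, 250]
+L6 (α=1/4) → [154, 293/2, 935/4]
= [154, 146, 234]

at x=1,y=0 over L1,L2,L3,L4,L5,L6:
after L1 α=1/7: [23, 246/7, 12]
after L2 α=1/2: [60, 1625/14, 215/2]
after L3 α=3/5: [351/5, 2171/35, 608/5]
after L4 α=3/4: [114/5, 989/35, 3293/20]
after L5 α=1/3: [436/5, 5128/105, 4723/30]
after L6 α=1/4: [2073/20, 2752/35, 6303/40]
→ [104, 79, 158]

at x=0,y=3 over L1,L2,L3,L4,L5:
L1 α=3/4: [201/2, 573/4, 189/2]
L2 α=1/2: [471/4, 1049/8, 651/4]
L3 α=4/5: [779/4, 3577/40, 3947/20]
L4 α=0: [779/4, 3577/40, 3947/20]
L5 α=1/2: [1167/8, 4817/80, 6347/40]
rounded: [146, 60, 159]

at x=0,y=0 over L1,L2,L3,L4,L5,L7:
after L1 α=6/7: [1362/7, 474/7, 906/7]
after L2 α=3/4: [2445/14, 999/28, 6135/28]
after L3 α=1/2: [5161/28, 7411/56, 12043/56]
after L4 α=1/2: [11433/56, 21187/112, 20891/112]
after L5 α=1/2: [19497/112, 26003/224, 28395/224]
after L7 α=1/3: [25769/168, 10945/112, 9689/112]
→ [153, 98, 87]

query (0,2) [L1,L2,L3,L4] — begin 0,0,0
L1 α=1/8: [21, 153/8, 183/8]
L2 α=1/2: [243/2, 985/16, 999/16]
L3 α=1/3: [126, 2345/24, 365/8]
L4 α=1/2: [355/2, 5369/48, 1517/16]
= [178, 112, 95]


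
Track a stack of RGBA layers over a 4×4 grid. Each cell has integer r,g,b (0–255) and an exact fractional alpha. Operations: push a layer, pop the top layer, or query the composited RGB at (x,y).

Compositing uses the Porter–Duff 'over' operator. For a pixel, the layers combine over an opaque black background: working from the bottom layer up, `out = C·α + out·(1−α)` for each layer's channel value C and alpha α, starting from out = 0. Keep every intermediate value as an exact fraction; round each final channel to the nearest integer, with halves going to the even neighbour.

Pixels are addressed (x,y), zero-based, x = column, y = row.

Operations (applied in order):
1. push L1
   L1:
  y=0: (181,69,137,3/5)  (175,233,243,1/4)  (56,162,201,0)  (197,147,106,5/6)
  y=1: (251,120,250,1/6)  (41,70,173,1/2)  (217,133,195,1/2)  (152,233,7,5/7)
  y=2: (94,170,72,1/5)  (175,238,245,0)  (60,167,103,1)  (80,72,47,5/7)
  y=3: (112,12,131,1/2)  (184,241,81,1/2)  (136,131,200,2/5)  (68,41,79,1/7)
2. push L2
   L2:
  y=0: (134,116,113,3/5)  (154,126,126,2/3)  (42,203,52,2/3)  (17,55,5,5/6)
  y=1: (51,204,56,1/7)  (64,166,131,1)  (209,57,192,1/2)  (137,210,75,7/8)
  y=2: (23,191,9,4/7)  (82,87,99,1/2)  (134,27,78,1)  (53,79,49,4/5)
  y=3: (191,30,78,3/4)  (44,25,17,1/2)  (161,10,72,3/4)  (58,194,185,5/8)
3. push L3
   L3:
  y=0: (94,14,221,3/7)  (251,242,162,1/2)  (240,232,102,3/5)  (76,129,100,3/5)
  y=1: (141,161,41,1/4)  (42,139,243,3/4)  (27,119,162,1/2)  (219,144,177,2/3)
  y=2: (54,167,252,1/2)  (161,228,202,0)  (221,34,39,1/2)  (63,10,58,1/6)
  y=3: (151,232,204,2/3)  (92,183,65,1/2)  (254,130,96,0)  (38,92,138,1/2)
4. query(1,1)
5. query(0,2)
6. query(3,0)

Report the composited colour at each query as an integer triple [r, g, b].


at x=1,y=1 over L1,L2,L3:
after L1 α=1/2: [41/2, 35, 173/2]
after L2 α=1: [64, 166, 131]
after L3 α=3/4: [95/2, 583/4, 215]
rounded: [48, 146, 215]

(0,2) stack=L1,L2,L3; from [0,0,0]:
after L1 α=1/5: [94/5, 34, 72/5]
after L2 α=4/7: [106/5, 866/7, 396/35]
after L3 α=1/2: [188/5, 2035/14, 4608/35]
= [38, 145, 132]

at x=3,y=0 over L1,L2,L3:
L1 α=5/6: [985/6, 245/2, 265/3]
L2 α=5/6: [1495/36, 265/4, 170/9]
L3 α=3/5: [5599/90, 1039/10, 608/9]
rounded: [62, 104, 68]


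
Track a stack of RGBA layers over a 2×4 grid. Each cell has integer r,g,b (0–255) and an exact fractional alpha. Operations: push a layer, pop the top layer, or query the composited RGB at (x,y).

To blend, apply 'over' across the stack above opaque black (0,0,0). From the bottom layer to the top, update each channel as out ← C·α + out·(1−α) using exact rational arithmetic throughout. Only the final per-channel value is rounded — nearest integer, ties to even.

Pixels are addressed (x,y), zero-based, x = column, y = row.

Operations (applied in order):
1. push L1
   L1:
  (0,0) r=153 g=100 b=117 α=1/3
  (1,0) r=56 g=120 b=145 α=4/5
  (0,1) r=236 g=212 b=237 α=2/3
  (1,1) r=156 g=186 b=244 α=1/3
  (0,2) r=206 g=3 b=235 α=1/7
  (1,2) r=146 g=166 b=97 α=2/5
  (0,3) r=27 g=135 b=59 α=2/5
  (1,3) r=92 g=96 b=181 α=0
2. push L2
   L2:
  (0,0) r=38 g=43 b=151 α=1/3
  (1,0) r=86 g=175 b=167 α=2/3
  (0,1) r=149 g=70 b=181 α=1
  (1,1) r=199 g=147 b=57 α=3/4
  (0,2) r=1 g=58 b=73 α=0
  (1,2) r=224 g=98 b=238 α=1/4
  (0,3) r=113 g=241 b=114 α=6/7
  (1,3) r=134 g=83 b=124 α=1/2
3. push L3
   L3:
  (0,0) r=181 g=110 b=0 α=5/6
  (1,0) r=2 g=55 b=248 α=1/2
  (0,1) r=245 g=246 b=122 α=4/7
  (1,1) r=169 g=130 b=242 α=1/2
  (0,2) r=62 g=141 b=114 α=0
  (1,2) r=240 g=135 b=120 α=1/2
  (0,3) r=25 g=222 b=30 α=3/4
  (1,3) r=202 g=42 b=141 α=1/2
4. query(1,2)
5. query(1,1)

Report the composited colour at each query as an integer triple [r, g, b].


(1,2) stack=L1,L2,L3; from [0,0,0]:
L1 α=2/5: [292/5, 332/5, 194/5]
L2 α=1/4: [499/5, 743/10, 443/5]
L3 α=1/2: [1699/10, 2093/20, 1043/10]
rounded: [170, 105, 104]

(1,1) stack=L1,L2,L3; from [0,0,0]:
+L1 (α=1/3) → [52, 62, 244/3]
+L2 (α=3/4) → [649/4, 503/4, 757/12]
+L3 (α=1/2) → [1325/8, 1023/8, 3661/24]
rounded: [166, 128, 153]


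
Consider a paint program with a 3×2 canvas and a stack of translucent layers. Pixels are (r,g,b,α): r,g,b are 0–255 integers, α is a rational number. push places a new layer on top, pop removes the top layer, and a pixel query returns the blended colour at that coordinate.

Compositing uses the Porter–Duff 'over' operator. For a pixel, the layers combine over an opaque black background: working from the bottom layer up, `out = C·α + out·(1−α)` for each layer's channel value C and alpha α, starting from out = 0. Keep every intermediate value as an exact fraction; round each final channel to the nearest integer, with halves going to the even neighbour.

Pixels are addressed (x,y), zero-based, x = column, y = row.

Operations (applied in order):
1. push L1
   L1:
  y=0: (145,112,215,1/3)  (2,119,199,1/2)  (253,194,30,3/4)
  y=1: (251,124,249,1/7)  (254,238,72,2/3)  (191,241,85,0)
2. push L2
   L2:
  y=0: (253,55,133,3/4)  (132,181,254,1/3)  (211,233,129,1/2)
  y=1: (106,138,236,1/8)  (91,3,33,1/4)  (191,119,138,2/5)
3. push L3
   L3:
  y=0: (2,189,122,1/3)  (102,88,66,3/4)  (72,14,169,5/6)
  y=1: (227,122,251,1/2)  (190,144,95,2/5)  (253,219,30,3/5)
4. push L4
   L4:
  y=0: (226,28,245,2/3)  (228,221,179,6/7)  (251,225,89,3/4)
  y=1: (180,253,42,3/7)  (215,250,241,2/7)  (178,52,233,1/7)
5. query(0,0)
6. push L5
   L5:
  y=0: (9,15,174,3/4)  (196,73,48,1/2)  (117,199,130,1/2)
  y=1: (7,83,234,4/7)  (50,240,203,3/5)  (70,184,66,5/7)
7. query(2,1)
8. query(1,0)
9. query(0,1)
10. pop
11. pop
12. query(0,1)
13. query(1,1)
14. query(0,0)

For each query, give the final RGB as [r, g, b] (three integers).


at x=0,y=0 over L1,L2,L3,L4:
L1 α=1/3: [145/3, 112/3, 215/3]
L2 α=3/4: [1211/6, 607/12, 353/3]
L3 α=1/3: [1217/9, 1741/18, 1072/9]
L4 α=2/3: [5285/27, 2749/54, 5482/27]
= [196, 51, 203]

(2,1) stack=L1,L2,L3,L4,L5; from [0,0,0]:
after L1 α=0: [0, 0, 0]
after L2 α=2/5: [382/5, 238/5, 276/5]
after L3 α=3/5: [4559/25, 3761/25, 1002/25]
after L4 α=1/7: [31804/175, 23866/175, 1691/25]
after L5 α=5/7: [124858/1225, 208732/1225, 11632/175]
rounded: [102, 170, 66]

at x=1,y=0 over L1,L2,L3,L4,L5:
+L1 (α=1/2) → [1, 119/2, 199/2]
+L2 (α=1/3) → [134/3, 100, 151]
+L3 (α=3/4) → [263/3, 91, 349/4]
+L4 (α=6/7) → [4367/21, 1417/7, 4645/28]
+L5 (α=1/2) → [8483/42, 964/7, 5989/56]
= [202, 138, 107]

(0,1) stack=L1,L2,L3,L4,L5; from [0,0,0]:
L1 α=1/7: [251/7, 124/7, 249/7]
L2 α=1/8: [357/8, 131/4, 485/8]
L3 α=1/2: [2173/16, 619/8, 2493/16]
L4 α=3/7: [619/4, 2137/14, 2997/28]
L5 α=4/7: [1969/28, 11059/98, 35199/196]
= [70, 113, 180]

at x=0,y=1 over L1,L2,L3:
after L1 α=1/7: [251/7, 124/7, 249/7]
after L2 α=1/8: [357/8, 131/4, 485/8]
after L3 α=1/2: [2173/16, 619/8, 2493/16]
= [136, 77, 156]

query (1,1) [L1,L2,L3] — begin 0,0,0
after L1 α=2/3: [508/3, 476/3, 48]
after L2 α=1/4: [599/4, 479/4, 177/4]
after L3 α=2/5: [3317/20, 2589/20, 1291/20]
→ [166, 129, 65]

(0,0) stack=L1,L2,L3; from [0,0,0]:
after L1 α=1/3: [145/3, 112/3, 215/3]
after L2 α=3/4: [1211/6, 607/12, 353/3]
after L3 α=1/3: [1217/9, 1741/18, 1072/9]
→ [135, 97, 119]


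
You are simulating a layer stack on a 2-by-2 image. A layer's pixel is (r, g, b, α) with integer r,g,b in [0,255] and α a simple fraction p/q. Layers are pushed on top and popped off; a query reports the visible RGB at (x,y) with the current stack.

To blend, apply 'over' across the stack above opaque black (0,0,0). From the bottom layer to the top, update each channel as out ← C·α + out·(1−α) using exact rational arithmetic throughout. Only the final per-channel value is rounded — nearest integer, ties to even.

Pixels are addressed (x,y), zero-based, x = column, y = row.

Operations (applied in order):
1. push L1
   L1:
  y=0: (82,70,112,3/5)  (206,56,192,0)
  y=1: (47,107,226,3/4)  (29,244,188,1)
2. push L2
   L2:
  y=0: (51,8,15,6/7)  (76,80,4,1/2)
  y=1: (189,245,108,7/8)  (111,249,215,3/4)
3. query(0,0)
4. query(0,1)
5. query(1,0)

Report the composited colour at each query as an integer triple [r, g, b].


at x=0,y=0 over L1,L2:
L1 α=3/5: [246/5, 42, 336/5]
L2 α=6/7: [1776/35, 90/7, 786/35]
= [51, 13, 22]

at x=0,y=1 over L1,L2:
after L1 α=3/4: [141/4, 321/4, 339/2]
after L2 α=7/8: [5433/32, 7181/32, 1851/16]
rounded: [170, 224, 116]

(1,0) stack=L1,L2; from [0,0,0]:
after L1 α=0: [0, 0, 0]
after L2 α=1/2: [38, 40, 2]
= [38, 40, 2]


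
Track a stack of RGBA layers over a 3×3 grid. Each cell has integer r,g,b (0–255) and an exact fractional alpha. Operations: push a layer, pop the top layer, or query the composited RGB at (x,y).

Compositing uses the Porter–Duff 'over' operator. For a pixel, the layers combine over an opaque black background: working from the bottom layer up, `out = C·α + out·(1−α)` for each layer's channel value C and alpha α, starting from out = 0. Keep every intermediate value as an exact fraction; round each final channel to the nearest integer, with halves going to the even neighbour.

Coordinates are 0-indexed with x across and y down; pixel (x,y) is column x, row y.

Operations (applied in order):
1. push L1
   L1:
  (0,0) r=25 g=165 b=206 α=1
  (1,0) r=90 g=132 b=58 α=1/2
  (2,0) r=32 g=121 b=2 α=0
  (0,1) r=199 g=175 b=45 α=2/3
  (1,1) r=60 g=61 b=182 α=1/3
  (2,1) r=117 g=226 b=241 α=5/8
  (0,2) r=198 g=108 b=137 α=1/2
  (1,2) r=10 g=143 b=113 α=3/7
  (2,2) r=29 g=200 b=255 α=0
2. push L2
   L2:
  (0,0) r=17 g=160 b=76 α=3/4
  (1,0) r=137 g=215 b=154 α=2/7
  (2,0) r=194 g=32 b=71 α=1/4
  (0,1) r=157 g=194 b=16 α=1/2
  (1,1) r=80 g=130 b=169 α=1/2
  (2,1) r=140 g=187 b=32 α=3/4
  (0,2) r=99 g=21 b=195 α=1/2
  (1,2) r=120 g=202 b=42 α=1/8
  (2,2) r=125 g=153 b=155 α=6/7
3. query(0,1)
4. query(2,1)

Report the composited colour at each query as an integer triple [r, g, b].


(0,1) stack=L1,L2; from [0,0,0]:
+L1 (α=2/3) → [398/3, 350/3, 30]
+L2 (α=1/2) → [869/6, 466/3, 23]
= [145, 155, 23]

(2,1) stack=L1,L2; from [0,0,0]:
+L1 (α=5/8) → [585/8, 565/4, 1205/8]
+L2 (α=3/4) → [3945/32, 2809/16, 1973/32]
rounded: [123, 176, 62]


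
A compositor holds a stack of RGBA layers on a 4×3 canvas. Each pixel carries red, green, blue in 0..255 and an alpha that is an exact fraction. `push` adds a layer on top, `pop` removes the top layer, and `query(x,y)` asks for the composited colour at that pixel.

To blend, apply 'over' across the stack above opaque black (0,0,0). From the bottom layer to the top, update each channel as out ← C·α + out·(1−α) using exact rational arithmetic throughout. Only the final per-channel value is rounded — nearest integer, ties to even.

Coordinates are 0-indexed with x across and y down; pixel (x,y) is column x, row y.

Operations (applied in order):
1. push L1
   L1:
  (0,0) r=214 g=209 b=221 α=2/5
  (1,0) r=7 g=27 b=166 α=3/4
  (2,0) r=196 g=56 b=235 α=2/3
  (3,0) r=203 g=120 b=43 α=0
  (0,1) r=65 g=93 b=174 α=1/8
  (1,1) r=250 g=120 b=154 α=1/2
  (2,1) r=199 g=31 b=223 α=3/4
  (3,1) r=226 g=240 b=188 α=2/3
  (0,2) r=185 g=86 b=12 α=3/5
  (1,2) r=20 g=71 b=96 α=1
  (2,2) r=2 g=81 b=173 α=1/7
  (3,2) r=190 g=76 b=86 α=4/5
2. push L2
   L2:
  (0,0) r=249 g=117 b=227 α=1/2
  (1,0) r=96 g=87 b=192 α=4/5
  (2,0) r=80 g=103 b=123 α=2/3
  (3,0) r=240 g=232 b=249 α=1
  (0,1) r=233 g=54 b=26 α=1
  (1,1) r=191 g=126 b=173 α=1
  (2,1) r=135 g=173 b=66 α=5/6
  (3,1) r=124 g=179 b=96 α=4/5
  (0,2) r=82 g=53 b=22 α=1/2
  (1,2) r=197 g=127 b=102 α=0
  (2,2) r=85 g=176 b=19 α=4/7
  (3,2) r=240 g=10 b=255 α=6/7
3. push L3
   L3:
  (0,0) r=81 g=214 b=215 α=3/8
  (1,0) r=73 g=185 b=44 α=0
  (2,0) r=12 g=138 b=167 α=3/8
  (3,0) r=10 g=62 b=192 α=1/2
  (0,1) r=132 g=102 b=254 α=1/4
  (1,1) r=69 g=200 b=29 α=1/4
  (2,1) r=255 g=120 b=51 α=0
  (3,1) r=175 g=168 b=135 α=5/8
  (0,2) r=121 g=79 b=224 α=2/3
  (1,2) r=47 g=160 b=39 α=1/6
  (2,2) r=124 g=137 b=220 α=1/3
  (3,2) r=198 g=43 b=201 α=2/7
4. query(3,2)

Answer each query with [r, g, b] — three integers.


(3,2) stack=L1,L2,L3; from [0,0,0]:
after L1 α=4/5: [152, 304/5, 344/5]
after L2 α=6/7: [1592/7, 604/35, 1142/5]
after L3 α=2/7: [10732/49, 1206/49, 1544/7]
→ [219, 25, 221]


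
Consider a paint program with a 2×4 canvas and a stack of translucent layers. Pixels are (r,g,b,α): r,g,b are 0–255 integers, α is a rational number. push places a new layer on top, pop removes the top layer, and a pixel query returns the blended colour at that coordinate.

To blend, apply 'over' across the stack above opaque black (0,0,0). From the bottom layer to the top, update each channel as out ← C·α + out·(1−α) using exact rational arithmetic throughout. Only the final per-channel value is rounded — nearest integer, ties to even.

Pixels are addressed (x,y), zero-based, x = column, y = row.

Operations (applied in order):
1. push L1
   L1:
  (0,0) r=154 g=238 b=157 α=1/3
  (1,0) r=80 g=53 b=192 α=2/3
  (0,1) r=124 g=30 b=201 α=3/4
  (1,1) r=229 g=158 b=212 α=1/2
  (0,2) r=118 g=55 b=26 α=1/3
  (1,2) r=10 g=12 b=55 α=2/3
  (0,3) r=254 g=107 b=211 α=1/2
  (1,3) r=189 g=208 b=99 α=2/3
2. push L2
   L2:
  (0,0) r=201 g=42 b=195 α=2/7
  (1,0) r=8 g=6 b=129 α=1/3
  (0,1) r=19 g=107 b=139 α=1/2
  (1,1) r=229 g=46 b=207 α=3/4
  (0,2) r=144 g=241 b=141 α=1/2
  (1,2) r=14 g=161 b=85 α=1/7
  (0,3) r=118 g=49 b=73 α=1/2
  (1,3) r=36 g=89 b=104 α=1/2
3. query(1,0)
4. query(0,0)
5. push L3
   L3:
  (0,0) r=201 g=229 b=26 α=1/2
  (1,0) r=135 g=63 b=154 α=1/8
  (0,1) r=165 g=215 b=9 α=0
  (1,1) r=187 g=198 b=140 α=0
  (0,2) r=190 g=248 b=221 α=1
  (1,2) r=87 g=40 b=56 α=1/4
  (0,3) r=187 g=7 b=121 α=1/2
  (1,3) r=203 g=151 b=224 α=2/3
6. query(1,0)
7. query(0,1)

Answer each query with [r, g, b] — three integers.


query (1,0) [L1,L2] — begin 0,0,0
L1 α=2/3: [160/3, 106/3, 128]
L2 α=1/3: [344/9, 230/9, 385/3]
→ [38, 26, 128]

at x=0,y=0 over L1,L2:
after L1 α=1/3: [154/3, 238/3, 157/3]
after L2 α=2/7: [1976/21, 206/3, 1955/21]
→ [94, 69, 93]

at x=1,y=0 over L1,L2,L3:
L1 α=2/3: [160/3, 106/3, 128]
L2 α=1/3: [344/9, 230/9, 385/3]
L3 α=1/8: [3623/72, 2177/72, 3157/24]
→ [50, 30, 132]

(0,1) stack=L1,L2,L3; from [0,0,0]:
+L1 (α=3/4) → [93, 45/2, 603/4]
+L2 (α=1/2) → [56, 259/4, 1159/8]
+L3 (α=0) → [56, 259/4, 1159/8]
→ [56, 65, 145]


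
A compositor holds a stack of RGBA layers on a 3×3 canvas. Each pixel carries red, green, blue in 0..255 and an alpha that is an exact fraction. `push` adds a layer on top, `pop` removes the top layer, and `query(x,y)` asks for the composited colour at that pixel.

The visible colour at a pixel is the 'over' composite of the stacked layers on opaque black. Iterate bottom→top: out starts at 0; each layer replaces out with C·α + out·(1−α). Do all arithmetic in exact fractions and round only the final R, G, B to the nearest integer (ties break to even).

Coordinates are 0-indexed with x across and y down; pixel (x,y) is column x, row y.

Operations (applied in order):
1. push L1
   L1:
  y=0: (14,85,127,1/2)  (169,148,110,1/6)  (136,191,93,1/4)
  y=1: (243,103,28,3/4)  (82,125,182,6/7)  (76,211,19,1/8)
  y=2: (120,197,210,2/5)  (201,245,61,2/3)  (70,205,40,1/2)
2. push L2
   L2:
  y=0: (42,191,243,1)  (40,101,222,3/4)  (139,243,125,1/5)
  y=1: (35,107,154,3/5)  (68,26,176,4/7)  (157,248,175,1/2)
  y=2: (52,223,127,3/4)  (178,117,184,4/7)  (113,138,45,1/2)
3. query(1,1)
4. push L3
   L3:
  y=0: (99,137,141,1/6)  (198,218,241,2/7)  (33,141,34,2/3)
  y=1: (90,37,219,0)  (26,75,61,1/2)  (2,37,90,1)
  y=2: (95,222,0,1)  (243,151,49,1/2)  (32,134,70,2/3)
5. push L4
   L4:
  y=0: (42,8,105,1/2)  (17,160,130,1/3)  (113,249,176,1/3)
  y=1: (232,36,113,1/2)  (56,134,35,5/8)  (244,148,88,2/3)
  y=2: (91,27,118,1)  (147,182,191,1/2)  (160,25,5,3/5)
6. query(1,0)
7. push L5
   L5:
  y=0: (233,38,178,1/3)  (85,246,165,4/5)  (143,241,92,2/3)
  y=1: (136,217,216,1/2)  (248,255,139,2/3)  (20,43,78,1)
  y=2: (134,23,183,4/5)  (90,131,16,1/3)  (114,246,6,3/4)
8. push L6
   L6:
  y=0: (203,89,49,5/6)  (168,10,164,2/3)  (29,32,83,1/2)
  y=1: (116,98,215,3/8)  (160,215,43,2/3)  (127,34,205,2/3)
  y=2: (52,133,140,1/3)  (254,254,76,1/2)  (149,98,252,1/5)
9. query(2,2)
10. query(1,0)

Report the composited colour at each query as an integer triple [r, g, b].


at x=1,y=1 over L1,L2:
+L1 (α=6/7) → [492/7, 750/7, 156]
+L2 (α=4/7) → [3380/49, 2978/49, 1172/7]
→ [69, 61, 167]

query (1,0) [L1,L2,L3,L4] — begin 0,0,0
after L1 α=1/6: [169/6, 74/3, 55/3]
after L2 α=3/4: [889/24, 983/12, 2053/12]
after L3 α=2/7: [13949/168, 10147/84, 16049/84]
after L4 α=1/3: [15377/252, 16867/126, 21509/126]
→ [61, 134, 171]

(2,2) stack=L1,L2,L3,L4,L5,L6; from [0,0,0]:
L1 α=1/2: [35, 205/2, 20]
L2 α=1/2: [74, 481/4, 65/2]
L3 α=2/3: [46, 1553/12, 115/2]
L4 α=3/5: [572/5, 2003/30, 26]
L5 α=3/4: [1141/10, 24143/120, 11]
L6 α=1/5: [3027/25, 27083/150, 296/5]
= [121, 181, 59]

at x=1,y=0 over L1,L2,L3,L4,L5,L6:
L1 α=1/6: [169/6, 74/3, 55/3]
L2 α=3/4: [889/24, 983/12, 2053/12]
L3 α=2/7: [13949/168, 10147/84, 16049/84]
L4 α=1/3: [15377/252, 16867/126, 21509/126]
L5 α=4/5: [101057/1260, 140851/630, 104669/630]
L6 α=2/3: [524417/3780, 153451/1890, 311309/1890]
rounded: [139, 81, 165]


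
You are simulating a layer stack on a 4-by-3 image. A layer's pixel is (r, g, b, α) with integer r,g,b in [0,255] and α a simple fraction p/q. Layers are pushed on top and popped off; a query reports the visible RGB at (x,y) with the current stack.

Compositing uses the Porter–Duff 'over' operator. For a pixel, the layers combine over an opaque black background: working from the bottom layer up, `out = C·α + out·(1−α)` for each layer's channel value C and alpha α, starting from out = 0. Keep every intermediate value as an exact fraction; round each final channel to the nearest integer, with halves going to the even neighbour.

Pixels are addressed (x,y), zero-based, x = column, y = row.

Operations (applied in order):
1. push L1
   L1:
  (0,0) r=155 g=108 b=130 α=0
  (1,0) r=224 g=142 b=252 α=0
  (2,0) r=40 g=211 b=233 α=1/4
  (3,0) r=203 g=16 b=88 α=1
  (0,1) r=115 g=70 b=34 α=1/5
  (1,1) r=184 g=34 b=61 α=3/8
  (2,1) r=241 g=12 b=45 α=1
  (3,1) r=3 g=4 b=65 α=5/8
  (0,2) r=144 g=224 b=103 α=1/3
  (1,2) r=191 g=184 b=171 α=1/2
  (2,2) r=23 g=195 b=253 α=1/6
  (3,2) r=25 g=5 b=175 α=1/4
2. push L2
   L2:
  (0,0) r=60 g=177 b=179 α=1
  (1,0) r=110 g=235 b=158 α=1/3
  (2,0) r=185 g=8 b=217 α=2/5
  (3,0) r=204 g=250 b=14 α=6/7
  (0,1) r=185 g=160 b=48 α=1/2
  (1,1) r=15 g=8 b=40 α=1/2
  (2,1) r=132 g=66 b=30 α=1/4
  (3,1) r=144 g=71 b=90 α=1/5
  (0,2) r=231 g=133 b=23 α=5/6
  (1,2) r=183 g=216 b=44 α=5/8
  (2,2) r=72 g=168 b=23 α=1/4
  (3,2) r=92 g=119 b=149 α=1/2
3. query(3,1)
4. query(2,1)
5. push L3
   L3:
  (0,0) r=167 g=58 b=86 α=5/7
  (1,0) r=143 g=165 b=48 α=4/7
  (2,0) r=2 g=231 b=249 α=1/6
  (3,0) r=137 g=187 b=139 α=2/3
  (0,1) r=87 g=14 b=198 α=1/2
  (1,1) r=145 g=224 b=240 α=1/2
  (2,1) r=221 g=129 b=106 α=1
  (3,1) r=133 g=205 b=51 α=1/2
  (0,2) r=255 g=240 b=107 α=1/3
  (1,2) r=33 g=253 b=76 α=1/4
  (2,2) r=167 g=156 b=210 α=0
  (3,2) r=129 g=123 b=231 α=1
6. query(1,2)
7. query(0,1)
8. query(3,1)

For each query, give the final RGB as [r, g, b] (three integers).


(3,1) stack=L1,L2; from [0,0,0]:
after L1 α=5/8: [15/8, 5/2, 325/8]
after L2 α=1/5: [303/10, 81/5, 101/2]
rounded: [30, 16, 50]

query (2,1) [L1,L2] — begin 0,0,0
+L1 (α=1) → [241, 12, 45]
+L2 (α=1/4) → [855/4, 51/2, 165/4]
= [214, 26, 41]

(1,2) stack=L1,L2,L3; from [0,0,0]:
+L1 (α=1/2) → [191/2, 92, 171/2]
+L2 (α=5/8) → [2403/16, 339/2, 953/16]
+L3 (α=1/4) → [7737/64, 1523/8, 4075/64]
rounded: [121, 190, 64]

(0,1) stack=L1,L2,L3; from [0,0,0]:
after L1 α=1/5: [23, 14, 34/5]
after L2 α=1/2: [104, 87, 137/5]
after L3 α=1/2: [191/2, 101/2, 1127/10]
→ [96, 50, 113]

query (3,1) [L1,L2,L3] — begin 0,0,0
+L1 (α=5/8) → [15/8, 5/2, 325/8]
+L2 (α=1/5) → [303/10, 81/5, 101/2]
+L3 (α=1/2) → [1633/20, 553/5, 203/4]
→ [82, 111, 51]


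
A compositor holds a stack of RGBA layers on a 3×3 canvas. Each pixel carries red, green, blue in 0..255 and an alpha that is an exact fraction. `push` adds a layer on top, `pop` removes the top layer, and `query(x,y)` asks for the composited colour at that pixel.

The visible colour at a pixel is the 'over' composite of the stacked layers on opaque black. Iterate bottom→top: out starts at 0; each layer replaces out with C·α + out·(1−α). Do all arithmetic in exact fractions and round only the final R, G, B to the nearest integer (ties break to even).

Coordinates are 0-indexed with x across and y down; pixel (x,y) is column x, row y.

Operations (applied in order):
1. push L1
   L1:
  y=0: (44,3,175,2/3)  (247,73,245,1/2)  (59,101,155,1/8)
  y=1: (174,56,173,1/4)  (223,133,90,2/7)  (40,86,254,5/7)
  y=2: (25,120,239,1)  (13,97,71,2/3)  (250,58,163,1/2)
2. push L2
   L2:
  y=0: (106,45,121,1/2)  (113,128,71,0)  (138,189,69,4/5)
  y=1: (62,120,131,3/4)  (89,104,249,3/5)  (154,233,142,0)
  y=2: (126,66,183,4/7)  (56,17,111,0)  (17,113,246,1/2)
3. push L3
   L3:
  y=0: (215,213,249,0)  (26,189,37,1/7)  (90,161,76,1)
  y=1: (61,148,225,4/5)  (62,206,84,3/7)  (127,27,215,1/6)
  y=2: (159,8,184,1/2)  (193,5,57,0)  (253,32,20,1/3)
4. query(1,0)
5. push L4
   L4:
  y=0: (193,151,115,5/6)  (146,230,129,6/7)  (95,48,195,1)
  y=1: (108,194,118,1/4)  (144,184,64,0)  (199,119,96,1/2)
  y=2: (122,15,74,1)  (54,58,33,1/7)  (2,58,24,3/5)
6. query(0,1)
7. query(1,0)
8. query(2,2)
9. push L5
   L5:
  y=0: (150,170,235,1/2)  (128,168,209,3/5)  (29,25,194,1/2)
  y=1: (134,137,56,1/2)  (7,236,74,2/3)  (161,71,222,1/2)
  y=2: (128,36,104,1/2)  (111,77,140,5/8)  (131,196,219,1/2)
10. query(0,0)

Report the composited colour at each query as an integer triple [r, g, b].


query (1,0) [L1,L2,L3] — begin 0,0,0
after L1 α=1/2: [247/2, 73/2, 245/2]
after L2 α=0: [247/2, 73/2, 245/2]
after L3 α=1/7: [767/7, 408/7, 772/7]
rounded: [110, 58, 110]

at x=0,y=1 over L1,L2,L3,L4:
after L1 α=1/4: [87/2, 14, 173/4]
after L2 α=3/4: [459/8, 187/2, 1745/16]
after L3 α=4/5: [2411/40, 1371/10, 3229/16]
after L4 α=1/4: [11553/160, 6053/40, 11575/64]
= [72, 151, 181]

at x=1,y=0 over L1,L2,L3,L4:
after L1 α=1/2: [247/2, 73/2, 245/2]
after L2 α=0: [247/2, 73/2, 245/2]
after L3 α=1/7: [767/7, 408/7, 772/7]
after L4 α=6/7: [6899/49, 10068/49, 6190/49]
= [141, 205, 126]

(2,2) stack=L1,L2,L3,L4; from [0,0,0]:
after L1 α=1/2: [125, 29, 163/2]
after L2 α=1/2: [71, 71, 655/4]
after L3 α=1/3: [395/3, 58, 695/6]
after L4 α=3/5: [808/15, 58, 911/15]
= [54, 58, 61]

at x=0,y=0 over L1,L2,L3,L4,L5:
+L1 (α=2/3) → [88/3, 2, 350/3]
+L2 (α=1/2) → [203/3, 47/2, 713/6]
+L3 (α=0) → [203/3, 47/2, 713/6]
+L4 (α=5/6) → [1549/9, 519/4, 4163/36]
+L5 (α=1/2) → [2899/18, 1199/8, 12623/72]
= [161, 150, 175]


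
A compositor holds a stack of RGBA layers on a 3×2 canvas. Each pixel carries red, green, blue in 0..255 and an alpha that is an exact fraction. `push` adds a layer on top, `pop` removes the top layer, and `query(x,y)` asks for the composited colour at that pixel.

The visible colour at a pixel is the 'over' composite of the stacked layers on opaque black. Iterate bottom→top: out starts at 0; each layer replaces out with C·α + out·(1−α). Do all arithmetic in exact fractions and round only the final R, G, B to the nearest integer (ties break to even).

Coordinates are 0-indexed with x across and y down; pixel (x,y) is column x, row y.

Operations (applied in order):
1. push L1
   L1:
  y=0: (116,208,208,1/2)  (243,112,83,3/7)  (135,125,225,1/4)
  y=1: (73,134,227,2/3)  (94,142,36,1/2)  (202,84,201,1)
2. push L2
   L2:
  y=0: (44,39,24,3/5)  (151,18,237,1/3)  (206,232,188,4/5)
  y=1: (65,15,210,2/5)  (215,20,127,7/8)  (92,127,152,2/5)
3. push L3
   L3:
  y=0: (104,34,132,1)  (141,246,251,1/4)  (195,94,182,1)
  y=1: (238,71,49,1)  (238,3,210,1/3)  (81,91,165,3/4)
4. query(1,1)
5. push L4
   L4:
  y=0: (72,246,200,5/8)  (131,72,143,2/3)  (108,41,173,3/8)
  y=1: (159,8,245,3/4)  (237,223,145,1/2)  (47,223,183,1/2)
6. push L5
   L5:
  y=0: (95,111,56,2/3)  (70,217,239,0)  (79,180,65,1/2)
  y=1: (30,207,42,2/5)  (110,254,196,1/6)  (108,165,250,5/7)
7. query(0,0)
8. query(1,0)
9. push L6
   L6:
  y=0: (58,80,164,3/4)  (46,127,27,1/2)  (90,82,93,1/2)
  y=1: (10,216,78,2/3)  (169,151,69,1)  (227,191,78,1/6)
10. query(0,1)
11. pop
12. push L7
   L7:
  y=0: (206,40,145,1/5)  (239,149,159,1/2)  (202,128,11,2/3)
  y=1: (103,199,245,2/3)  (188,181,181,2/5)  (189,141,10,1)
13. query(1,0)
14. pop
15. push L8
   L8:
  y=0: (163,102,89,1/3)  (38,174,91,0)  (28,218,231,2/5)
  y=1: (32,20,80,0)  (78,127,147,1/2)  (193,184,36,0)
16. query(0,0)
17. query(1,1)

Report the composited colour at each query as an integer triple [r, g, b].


query (1,1) [L1,L2,L3] — begin 0,0,0
after L1 α=1/2: [47, 71, 18]
after L2 α=7/8: [194, 211/8, 907/8]
after L3 α=1/3: [626/3, 223/12, 1747/12]
rounded: [209, 19, 146]

at x=0,y=0 over L1,L2,L3,L4,L5:
L1 α=1/2: [58, 104, 104]
L2 α=3/5: [248/5, 65, 56]
L3 α=1: [104, 34, 132]
L4 α=5/8: [84, 333/2, 349/2]
L5 α=2/3: [274/3, 259/2, 191/2]
rounded: [91, 130, 96]

query (1,0) [L1,L2,L3,L4,L5] — begin 0,0,0
after L1 α=3/7: [729/7, 48, 249/7]
after L2 α=1/3: [2515/21, 38, 719/7]
after L3 α=1/4: [1751/14, 90, 1957/14]
after L4 α=2/3: [5419/42, 78, 1987/14]
after L5 α=0: [5419/42, 78, 1987/14]
→ [129, 78, 142]

(0,1) stack=L1,L2,L3,L4,L5,L6; from [0,0,0]:
+L1 (α=2/3) → [146/3, 268/3, 454/3]
+L2 (α=2/5) → [276/5, 298/5, 874/5]
+L3 (α=1) → [238, 71, 49]
+L4 (α=3/4) → [715/4, 95/4, 196]
+L5 (α=2/5) → [477/4, 1941/20, 672/5]
+L6 (α=2/3) → [557/12, 3527/20, 484/5]
→ [46, 176, 97]

at x=1,y=0 over L1,L2,L3,L4,L5,L7:
after L1 α=3/7: [729/7, 48, 249/7]
after L2 α=1/3: [2515/21, 38, 719/7]
after L3 α=1/4: [1751/14, 90, 1957/14]
after L4 α=2/3: [5419/42, 78, 1987/14]
after L5 α=0: [5419/42, 78, 1987/14]
after L7 α=1/2: [15457/84, 227/2, 4213/28]
rounded: [184, 114, 150]

at x=0,y=0 over L1,L2,L3,L4,L5,L8:
L1 α=1/2: [58, 104, 104]
L2 α=3/5: [248/5, 65, 56]
L3 α=1: [104, 34, 132]
L4 α=5/8: [84, 333/2, 349/2]
L5 α=2/3: [274/3, 259/2, 191/2]
L8 α=1/3: [1037/9, 361/3, 280/3]
rounded: [115, 120, 93]

at x=1,y=1 over L1,L2,L3,L4,L5,L8:
after L1 α=1/2: [47, 71, 18]
after L2 α=7/8: [194, 211/8, 907/8]
after L3 α=1/3: [626/3, 223/12, 1747/12]
after L4 α=1/2: [1337/6, 2899/24, 3487/24]
after L5 α=1/6: [7345/36, 20591/144, 22139/144]
after L8 α=1/2: [10153/72, 38879/288, 43307/288]
= [141, 135, 150]


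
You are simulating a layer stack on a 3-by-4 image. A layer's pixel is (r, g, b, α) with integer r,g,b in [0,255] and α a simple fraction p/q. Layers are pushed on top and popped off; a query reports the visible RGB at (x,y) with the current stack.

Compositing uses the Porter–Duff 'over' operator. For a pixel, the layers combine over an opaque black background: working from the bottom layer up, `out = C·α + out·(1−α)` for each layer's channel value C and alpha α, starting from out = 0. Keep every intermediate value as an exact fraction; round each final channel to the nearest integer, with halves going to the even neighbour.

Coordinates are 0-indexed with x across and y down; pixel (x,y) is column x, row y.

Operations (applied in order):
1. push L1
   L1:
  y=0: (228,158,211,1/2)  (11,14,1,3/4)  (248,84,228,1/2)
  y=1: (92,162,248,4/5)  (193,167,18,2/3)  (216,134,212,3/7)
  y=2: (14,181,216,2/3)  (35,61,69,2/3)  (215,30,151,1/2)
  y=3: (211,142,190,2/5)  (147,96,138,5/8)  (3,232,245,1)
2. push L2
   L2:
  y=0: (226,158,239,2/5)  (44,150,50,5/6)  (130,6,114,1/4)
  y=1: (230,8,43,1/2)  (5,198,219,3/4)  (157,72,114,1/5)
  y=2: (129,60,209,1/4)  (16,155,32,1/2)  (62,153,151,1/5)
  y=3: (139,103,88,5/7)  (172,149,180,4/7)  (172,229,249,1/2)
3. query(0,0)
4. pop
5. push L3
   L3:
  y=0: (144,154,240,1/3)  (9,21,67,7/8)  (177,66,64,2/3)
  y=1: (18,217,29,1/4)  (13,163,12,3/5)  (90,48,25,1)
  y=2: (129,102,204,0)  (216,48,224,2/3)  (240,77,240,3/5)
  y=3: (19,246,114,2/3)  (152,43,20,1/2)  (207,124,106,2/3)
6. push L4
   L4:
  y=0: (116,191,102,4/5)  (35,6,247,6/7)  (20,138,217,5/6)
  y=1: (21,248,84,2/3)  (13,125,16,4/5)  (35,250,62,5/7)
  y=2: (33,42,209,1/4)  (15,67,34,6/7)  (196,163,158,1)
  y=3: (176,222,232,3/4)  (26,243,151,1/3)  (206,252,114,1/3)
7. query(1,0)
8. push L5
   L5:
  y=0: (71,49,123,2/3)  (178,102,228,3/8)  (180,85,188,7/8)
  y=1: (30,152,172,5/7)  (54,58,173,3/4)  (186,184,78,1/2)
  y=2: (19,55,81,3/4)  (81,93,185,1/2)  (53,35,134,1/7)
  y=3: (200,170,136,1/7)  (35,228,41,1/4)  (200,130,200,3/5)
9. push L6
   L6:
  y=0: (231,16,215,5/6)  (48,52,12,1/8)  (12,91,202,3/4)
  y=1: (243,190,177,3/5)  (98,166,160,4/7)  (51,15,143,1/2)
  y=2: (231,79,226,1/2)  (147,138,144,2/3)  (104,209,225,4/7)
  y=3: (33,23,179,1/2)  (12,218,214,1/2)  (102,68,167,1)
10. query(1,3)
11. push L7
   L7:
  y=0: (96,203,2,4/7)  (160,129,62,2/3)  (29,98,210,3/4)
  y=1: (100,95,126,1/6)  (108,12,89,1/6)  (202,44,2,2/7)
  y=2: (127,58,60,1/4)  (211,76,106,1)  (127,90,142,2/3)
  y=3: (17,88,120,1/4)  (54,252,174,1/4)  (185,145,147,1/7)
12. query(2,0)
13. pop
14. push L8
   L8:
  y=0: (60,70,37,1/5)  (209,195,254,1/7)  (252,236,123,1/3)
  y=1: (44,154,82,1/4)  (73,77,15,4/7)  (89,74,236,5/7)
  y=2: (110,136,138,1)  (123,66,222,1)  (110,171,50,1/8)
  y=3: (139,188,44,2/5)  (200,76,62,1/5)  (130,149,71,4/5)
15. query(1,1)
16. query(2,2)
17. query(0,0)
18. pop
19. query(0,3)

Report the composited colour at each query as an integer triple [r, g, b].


query (0,0) [L1,L2] — begin 0,0,0
L1 α=1/2: [114, 79, 211/2]
L2 α=2/5: [794/5, 553/5, 1589/10]
= [159, 111, 159]

query (1,0) [L1,L3,L4] — begin 0,0,0
+L1 (α=3/4) → [33/4, 21/2, 3/4]
+L3 (α=7/8) → [285/32, 315/16, 1879/32]
+L4 (α=6/7) → [7005/224, 891/112, 49303/224]
→ [31, 8, 220]

(1,3) stack=L1,L3,L4,L5,L6; from [0,0,0]:
L1 α=5/8: [735/8, 60, 345/4]
L3 α=1/2: [1951/16, 103/2, 425/8]
L4 α=1/3: [2159/24, 346/3, 343/4]
L5 α=1/4: [2439/32, 287/2, 1193/16]
L6 α=1/2: [2823/64, 723/4, 4617/32]
→ [44, 181, 144]

query (2,0) [L1,L3,L4,L5,L6,L7] — begin 0,0,0
L1 α=1/2: [124, 42, 114]
L3 α=2/3: [478/3, 58, 242/3]
L4 α=5/6: [389/9, 374/3, 3497/18]
L5 α=7/8: [11729/72, 2159/24, 27185/144]
L6 α=3/4: [14321/288, 8711/96, 114449/576]
L7 α=3/4: [39377/1152, 36935/384, 477329/2304]
→ [34, 96, 207]

at x=1,y=1 over L1,L3,L4,L5,L6,L8:
L1 α=2/3: [386/3, 334/3, 12]
L3 α=3/5: [889/15, 427/3, 12]
L4 α=4/5: [1669/75, 1927/15, 76/5]
L5 α=3/4: [13819/300, 4537/60, 2671/20]
L6 α=4/7: [53019/700, 17817/140, 20813/140]
L8 α=4/7: [363457/4900, 96571/980, 70839/980]
→ [74, 99, 72]

(2,2) stack=L1,L3,L4,L5,L6,L8; from [0,0,0]:
+L1 (α=1/2) → [215/2, 15, 151/2]
+L3 (α=3/5) → [187, 261/5, 871/5]
+L4 (α=1) → [196, 163, 158]
+L5 (α=1/7) → [1229/7, 1013/7, 1082/7]
+L6 (α=4/7) → [6599/49, 8891/49, 9546/49]
+L8 (α=1/8) → [7369/56, 1261/7, 1237/7]
→ [132, 180, 177]

query (0,0) [L1,L3,L4,L5,L6,L8] — begin 0,0,0
L1 α=1/2: [114, 79, 211/2]
L3 α=1/3: [124, 104, 451/3]
L4 α=4/5: [588/5, 868/5, 335/3]
L5 α=2/3: [1298/15, 1358/15, 1073/9]
L6 α=5/6: [18623/90, 1279/45, 5374/27]
L8 α=1/5: [39946/225, 8266/225, 4499/27]
= [178, 37, 167]

(0,3) stack=L1,L3,L4,L5,L6; from [0,0,0]:
after L1 α=2/5: [422/5, 284/5, 76]
after L3 α=2/3: [204/5, 2744/15, 304/3]
after L4 α=3/4: [711/5, 6367/30, 598/3]
after L5 α=1/7: [5266/35, 1031/5, 1332/7]
after L6 α=1/2: [6421/70, 573/5, 2585/14]
rounded: [92, 115, 185]


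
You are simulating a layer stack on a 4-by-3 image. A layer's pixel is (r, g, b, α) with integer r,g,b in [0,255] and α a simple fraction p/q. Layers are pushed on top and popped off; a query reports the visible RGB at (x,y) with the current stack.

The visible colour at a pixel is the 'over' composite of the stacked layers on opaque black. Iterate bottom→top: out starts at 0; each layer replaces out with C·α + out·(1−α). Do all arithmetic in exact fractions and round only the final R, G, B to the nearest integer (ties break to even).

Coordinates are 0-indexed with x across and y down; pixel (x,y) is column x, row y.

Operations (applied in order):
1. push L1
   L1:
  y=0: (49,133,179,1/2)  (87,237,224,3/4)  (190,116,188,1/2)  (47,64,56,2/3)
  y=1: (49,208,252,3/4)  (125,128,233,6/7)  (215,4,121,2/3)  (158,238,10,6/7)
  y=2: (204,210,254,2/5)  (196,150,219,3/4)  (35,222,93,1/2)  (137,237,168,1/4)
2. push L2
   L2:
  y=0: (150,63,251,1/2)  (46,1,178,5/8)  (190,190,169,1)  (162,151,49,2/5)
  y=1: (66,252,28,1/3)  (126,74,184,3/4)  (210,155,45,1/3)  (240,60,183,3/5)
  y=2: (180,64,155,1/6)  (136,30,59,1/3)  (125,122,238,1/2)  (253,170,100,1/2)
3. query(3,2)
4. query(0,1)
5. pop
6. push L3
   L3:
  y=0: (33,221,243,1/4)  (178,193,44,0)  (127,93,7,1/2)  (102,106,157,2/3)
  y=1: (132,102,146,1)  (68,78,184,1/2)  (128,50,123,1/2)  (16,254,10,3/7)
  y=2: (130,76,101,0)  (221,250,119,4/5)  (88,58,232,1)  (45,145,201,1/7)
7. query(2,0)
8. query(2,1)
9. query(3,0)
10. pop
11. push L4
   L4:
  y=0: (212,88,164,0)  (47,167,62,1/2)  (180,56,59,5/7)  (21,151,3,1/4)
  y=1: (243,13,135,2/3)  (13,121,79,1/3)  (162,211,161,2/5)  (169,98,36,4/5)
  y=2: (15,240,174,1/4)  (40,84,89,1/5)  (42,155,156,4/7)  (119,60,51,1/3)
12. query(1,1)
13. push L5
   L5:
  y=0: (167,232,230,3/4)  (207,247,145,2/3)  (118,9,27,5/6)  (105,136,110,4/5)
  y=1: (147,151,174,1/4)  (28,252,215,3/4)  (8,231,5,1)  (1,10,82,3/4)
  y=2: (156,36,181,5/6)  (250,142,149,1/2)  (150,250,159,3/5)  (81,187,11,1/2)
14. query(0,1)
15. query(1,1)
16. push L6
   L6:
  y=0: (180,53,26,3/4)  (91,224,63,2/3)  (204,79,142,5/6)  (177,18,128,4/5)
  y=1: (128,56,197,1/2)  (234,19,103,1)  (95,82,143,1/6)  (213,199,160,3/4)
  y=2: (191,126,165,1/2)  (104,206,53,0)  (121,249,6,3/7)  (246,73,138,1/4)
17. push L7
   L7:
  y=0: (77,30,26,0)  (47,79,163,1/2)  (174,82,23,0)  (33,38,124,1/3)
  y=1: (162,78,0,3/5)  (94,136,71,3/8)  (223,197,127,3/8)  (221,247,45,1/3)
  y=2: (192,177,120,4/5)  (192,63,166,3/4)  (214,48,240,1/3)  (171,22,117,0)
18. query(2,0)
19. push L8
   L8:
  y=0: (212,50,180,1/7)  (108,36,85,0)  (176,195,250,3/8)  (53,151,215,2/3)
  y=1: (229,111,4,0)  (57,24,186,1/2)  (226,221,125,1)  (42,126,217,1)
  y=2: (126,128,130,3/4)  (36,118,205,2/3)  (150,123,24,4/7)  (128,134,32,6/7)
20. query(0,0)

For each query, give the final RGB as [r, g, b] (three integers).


at x=3,y=2 over L1,L2:
after L1 α=1/4: [137/4, 237/4, 42]
after L2 α=1/2: [1149/8, 917/8, 71]
→ [144, 115, 71]

at x=0,y=1 over L1,L2:
+L1 (α=3/4) → [147/4, 156, 189]
+L2 (α=1/3) → [93/2, 188, 406/3]
rounded: [46, 188, 135]

(2,0) stack=L1,L3; from [0,0,0]:
L1 α=1/2: [95, 58, 94]
L3 α=1/2: [111, 151/2, 101/2]
→ [111, 76, 50]

at x=2,y=1 over L1,L3:
L1 α=2/3: [430/3, 8/3, 242/3]
L3 α=1/2: [407/3, 79/3, 611/6]
→ [136, 26, 102]

(3,0) stack=L1,L3; from [0,0,0]:
L1 α=2/3: [94/3, 128/3, 112/3]
L3 α=2/3: [706/9, 764/9, 1054/9]
→ [78, 85, 117]

query (1,1) [L1,L4] — begin 0,0,0
+L1 (α=6/7) → [750/7, 768/7, 1398/7]
+L4 (α=1/3) → [1591/21, 2383/21, 3349/21]
rounded: [76, 113, 159]

query (0,1) [L1,L4,L5] — begin 0,0,0
L1 α=3/4: [147/4, 156, 189]
L4 α=2/3: [697/4, 182/3, 153]
L5 α=1/4: [2679/16, 333/4, 633/4]
→ [167, 83, 158]

(1,1) stack=L1,L4,L5; from [0,0,0]:
L1 α=6/7: [750/7, 768/7, 1398/7]
L4 α=1/3: [1591/21, 2383/21, 3349/21]
L5 α=3/4: [3355/84, 18259/84, 8447/42]
rounded: [40, 217, 201]

at x=2,y=0 over L1,L4,L5,L6,L7:
L1 α=1/2: [95, 58, 94]
L4 α=5/7: [1090/7, 396/7, 69]
L5 α=5/6: [870/7, 237/14, 34]
L6 α=5/6: [1335/7, 5767/84, 124]
L7 α=0: [1335/7, 5767/84, 124]
= [191, 69, 124]

query (0,0) [L1,L4,L5,L6,L7,L8] — begin 0,0,0
L1 α=1/2: [49/2, 133/2, 179/2]
L4 α=0: [49/2, 133/2, 179/2]
L5 α=3/4: [1051/8, 1525/8, 1559/8]
L6 α=3/4: [5371/32, 2797/32, 2183/32]
L7 α=0: [5371/32, 2797/32, 2183/32]
L8 α=1/7: [19505/112, 1313/16, 1347/16]
→ [174, 82, 84]
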